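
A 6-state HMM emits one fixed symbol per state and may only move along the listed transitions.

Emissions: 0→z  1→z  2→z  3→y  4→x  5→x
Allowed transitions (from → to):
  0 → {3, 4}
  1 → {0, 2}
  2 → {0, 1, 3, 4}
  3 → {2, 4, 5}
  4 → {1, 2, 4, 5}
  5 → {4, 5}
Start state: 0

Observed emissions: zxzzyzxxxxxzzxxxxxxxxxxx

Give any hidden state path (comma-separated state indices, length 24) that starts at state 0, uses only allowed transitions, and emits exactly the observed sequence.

0,4,1,0,3,2,4,5,5,5,4,1,0,4,5,5,5,5,5,5,4,5,5,5

  0: obs=z cand={0,1,2} pick 0 [start]
  1: obs=x cand={4,5} pick 4 [0->4 ok]
  2: obs=z cand={0,1,2} pick 1 [4->1 ok]
  3: obs=z cand={0,1,2} pick 0 [1->0 ok]
  4: obs=y cand={3} pick 3 [0->3 ok]
  5: obs=z cand={0,1,2} pick 2 [3->2 ok]
  6: obs=x cand={4,5} pick 4 [2->4 ok]
  7: obs=x cand={4,5} pick 5 [4->5 ok]
  8: obs=x cand={4,5} pick 5 [5->5 ok]
  9: obs=x cand={4,5} pick 5 [5->5 ok]
  10: obs=x cand={4,5} pick 4 [5->4 ok]
  11: obs=z cand={0,1,2} pick 1 [4->1 ok]
  12: obs=z cand={0,1,2} pick 0 [1->0 ok]
  13: obs=x cand={4,5} pick 4 [0->4 ok]
  14: obs=x cand={4,5} pick 5 [4->5 ok]
  15: obs=x cand={4,5} pick 5 [5->5 ok]
  16: obs=x cand={4,5} pick 5 [5->5 ok]
  17: obs=x cand={4,5} pick 5 [5->5 ok]
  18: obs=x cand={4,5} pick 5 [5->5 ok]
  19: obs=x cand={4,5} pick 5 [5->5 ok]
  20: obs=x cand={4,5} pick 4 [5->4 ok]
  21: obs=x cand={4,5} pick 5 [4->5 ok]
  22: obs=x cand={4,5} pick 5 [5->5 ok]
  23: obs=x cand={4,5} pick 5 [5->5 ok]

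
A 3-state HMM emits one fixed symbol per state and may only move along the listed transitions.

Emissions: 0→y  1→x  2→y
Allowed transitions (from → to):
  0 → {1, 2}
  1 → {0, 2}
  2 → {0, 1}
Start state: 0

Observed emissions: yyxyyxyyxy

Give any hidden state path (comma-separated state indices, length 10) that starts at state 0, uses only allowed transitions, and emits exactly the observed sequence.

0,2,1,2,0,1,2,0,1,2

  [0] y  {0,2}  => 0  start
  [1] y  {0,2}  => 2  0->2 ok
  [2] x  {1}  => 1  2->1 ok
  [3] y  {0,2}  => 2  1->2 ok
  [4] y  {0,2}  => 0  2->0 ok
  [5] x  {1}  => 1  0->1 ok
  [6] y  {0,2}  => 2  1->2 ok
  [7] y  {0,2}  => 0  2->0 ok
  [8] x  {1}  => 1  0->1 ok
  [9] y  {0,2}  => 2  1->2 ok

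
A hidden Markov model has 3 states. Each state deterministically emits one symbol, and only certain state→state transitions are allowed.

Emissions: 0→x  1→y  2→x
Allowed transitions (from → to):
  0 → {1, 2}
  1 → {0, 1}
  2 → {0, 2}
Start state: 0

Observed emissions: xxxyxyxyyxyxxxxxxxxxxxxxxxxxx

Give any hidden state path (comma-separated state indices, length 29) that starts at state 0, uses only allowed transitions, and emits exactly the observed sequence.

0,2,0,1,0,1,0,1,1,0,1,0,2,0,2,0,2,0,2,2,0,2,0,2,2,2,2,0,2

  t0 'x' -> {0,2}, take 0 (start)
  t1 'x' -> {0,2}, take 2 (0->2 ok)
  t2 'x' -> {0,2}, take 0 (2->0 ok)
  t3 'y' -> {1}, take 1 (0->1 ok)
  t4 'x' -> {0,2}, take 0 (1->0 ok)
  t5 'y' -> {1}, take 1 (0->1 ok)
  t6 'x' -> {0,2}, take 0 (1->0 ok)
  t7 'y' -> {1}, take 1 (0->1 ok)
  t8 'y' -> {1}, take 1 (1->1 ok)
  t9 'x' -> {0,2}, take 0 (1->0 ok)
  t10 'y' -> {1}, take 1 (0->1 ok)
  t11 'x' -> {0,2}, take 0 (1->0 ok)
  t12 'x' -> {0,2}, take 2 (0->2 ok)
  t13 'x' -> {0,2}, take 0 (2->0 ok)
  t14 'x' -> {0,2}, take 2 (0->2 ok)
  t15 'x' -> {0,2}, take 0 (2->0 ok)
  t16 'x' -> {0,2}, take 2 (0->2 ok)
  t17 'x' -> {0,2}, take 0 (2->0 ok)
  t18 'x' -> {0,2}, take 2 (0->2 ok)
  t19 'x' -> {0,2}, take 2 (2->2 ok)
  t20 'x' -> {0,2}, take 0 (2->0 ok)
  t21 'x' -> {0,2}, take 2 (0->2 ok)
  t22 'x' -> {0,2}, take 0 (2->0 ok)
  t23 'x' -> {0,2}, take 2 (0->2 ok)
  t24 'x' -> {0,2}, take 2 (2->2 ok)
  t25 'x' -> {0,2}, take 2 (2->2 ok)
  t26 'x' -> {0,2}, take 2 (2->2 ok)
  t27 'x' -> {0,2}, take 0 (2->0 ok)
  t28 'x' -> {0,2}, take 2 (0->2 ok)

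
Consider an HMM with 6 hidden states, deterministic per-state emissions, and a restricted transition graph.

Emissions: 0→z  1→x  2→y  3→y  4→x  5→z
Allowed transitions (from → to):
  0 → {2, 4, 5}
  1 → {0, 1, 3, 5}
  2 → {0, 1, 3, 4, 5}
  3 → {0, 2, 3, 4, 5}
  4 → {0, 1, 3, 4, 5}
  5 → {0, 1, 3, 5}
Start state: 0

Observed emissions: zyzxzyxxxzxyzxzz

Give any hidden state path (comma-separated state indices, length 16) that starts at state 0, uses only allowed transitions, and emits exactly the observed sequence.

0,2,0,4,5,3,4,1,1,5,1,3,0,4,0,5

  pos 0: z in {0,5}, choose 0; start
  pos 1: y in {2,3}, choose 2; 0->2 ok
  pos 2: z in {0,5}, choose 0; 2->0 ok
  pos 3: x in {1,4}, choose 4; 0->4 ok
  pos 4: z in {0,5}, choose 5; 4->5 ok
  pos 5: y in {2,3}, choose 3; 5->3 ok
  pos 6: x in {1,4}, choose 4; 3->4 ok
  pos 7: x in {1,4}, choose 1; 4->1 ok
  pos 8: x in {1,4}, choose 1; 1->1 ok
  pos 9: z in {0,5}, choose 5; 1->5 ok
  pos 10: x in {1,4}, choose 1; 5->1 ok
  pos 11: y in {2,3}, choose 3; 1->3 ok
  pos 12: z in {0,5}, choose 0; 3->0 ok
  pos 13: x in {1,4}, choose 4; 0->4 ok
  pos 14: z in {0,5}, choose 0; 4->0 ok
  pos 15: z in {0,5}, choose 5; 0->5 ok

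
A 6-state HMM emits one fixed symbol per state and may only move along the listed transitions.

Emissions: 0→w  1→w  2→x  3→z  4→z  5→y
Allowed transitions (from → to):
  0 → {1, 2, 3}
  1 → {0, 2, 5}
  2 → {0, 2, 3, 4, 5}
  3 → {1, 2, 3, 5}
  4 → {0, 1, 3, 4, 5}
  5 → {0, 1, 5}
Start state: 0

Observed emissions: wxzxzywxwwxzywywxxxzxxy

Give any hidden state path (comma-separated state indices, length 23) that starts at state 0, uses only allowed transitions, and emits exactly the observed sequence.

0,2,3,2,3,5,0,2,0,1,2,3,5,1,5,1,2,2,2,3,2,2,5

  0: obs=w cand={0,1} pick 0 [start]
  1: obs=x cand={2} pick 2 [0->2 ok]
  2: obs=z cand={3,4} pick 3 [2->3 ok]
  3: obs=x cand={2} pick 2 [3->2 ok]
  4: obs=z cand={3,4} pick 3 [2->3 ok]
  5: obs=y cand={5} pick 5 [3->5 ok]
  6: obs=w cand={0,1} pick 0 [5->0 ok]
  7: obs=x cand={2} pick 2 [0->2 ok]
  8: obs=w cand={0,1} pick 0 [2->0 ok]
  9: obs=w cand={0,1} pick 1 [0->1 ok]
  10: obs=x cand={2} pick 2 [1->2 ok]
  11: obs=z cand={3,4} pick 3 [2->3 ok]
  12: obs=y cand={5} pick 5 [3->5 ok]
  13: obs=w cand={0,1} pick 1 [5->1 ok]
  14: obs=y cand={5} pick 5 [1->5 ok]
  15: obs=w cand={0,1} pick 1 [5->1 ok]
  16: obs=x cand={2} pick 2 [1->2 ok]
  17: obs=x cand={2} pick 2 [2->2 ok]
  18: obs=x cand={2} pick 2 [2->2 ok]
  19: obs=z cand={3,4} pick 3 [2->3 ok]
  20: obs=x cand={2} pick 2 [3->2 ok]
  21: obs=x cand={2} pick 2 [2->2 ok]
  22: obs=y cand={5} pick 5 [2->5 ok]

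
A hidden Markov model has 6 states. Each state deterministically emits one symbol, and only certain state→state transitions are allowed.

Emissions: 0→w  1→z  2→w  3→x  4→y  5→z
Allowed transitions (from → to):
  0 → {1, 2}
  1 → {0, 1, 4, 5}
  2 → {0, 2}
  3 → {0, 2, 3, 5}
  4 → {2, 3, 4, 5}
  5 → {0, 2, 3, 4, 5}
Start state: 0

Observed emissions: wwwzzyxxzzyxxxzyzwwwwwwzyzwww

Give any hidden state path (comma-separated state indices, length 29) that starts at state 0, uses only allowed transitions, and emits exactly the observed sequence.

  t0 'w' -> {0,2}, take 0 (start)
  t1 'w' -> {0,2}, take 2 (0->2 ok)
  t2 'w' -> {0,2}, take 0 (2->0 ok)
  t3 'z' -> {1,5}, take 1 (0->1 ok)
  t4 'z' -> {1,5}, take 5 (1->5 ok)
  t5 'y' -> {4}, take 4 (5->4 ok)
  t6 'x' -> {3}, take 3 (4->3 ok)
  t7 'x' -> {3}, take 3 (3->3 ok)
  t8 'z' -> {1,5}, take 5 (3->5 ok)
  t9 'z' -> {1,5}, take 5 (5->5 ok)
  t10 'y' -> {4}, take 4 (5->4 ok)
  t11 'x' -> {3}, take 3 (4->3 ok)
  t12 'x' -> {3}, take 3 (3->3 ok)
  t13 'x' -> {3}, take 3 (3->3 ok)
  t14 'z' -> {1,5}, take 5 (3->5 ok)
  t15 'y' -> {4}, take 4 (5->4 ok)
  t16 'z' -> {1,5}, take 5 (4->5 ok)
  t17 'w' -> {0,2}, take 0 (5->0 ok)
  t18 'w' -> {0,2}, take 2 (0->2 ok)
  t19 'w' -> {0,2}, take 2 (2->2 ok)
  t20 'w' -> {0,2}, take 2 (2->2 ok)
  t21 'w' -> {0,2}, take 2 (2->2 ok)
  t22 'w' -> {0,2}, take 0 (2->0 ok)
  t23 'z' -> {1,5}, take 1 (0->1 ok)
  t24 'y' -> {4}, take 4 (1->4 ok)
  t25 'z' -> {1,5}, take 5 (4->5 ok)
  t26 'w' -> {0,2}, take 2 (5->2 ok)
  t27 'w' -> {0,2}, take 0 (2->0 ok)
  t28 'w' -> {0,2}, take 2 (0->2 ok)

0,2,0,1,5,4,3,3,5,5,4,3,3,3,5,4,5,0,2,2,2,2,0,1,4,5,2,0,2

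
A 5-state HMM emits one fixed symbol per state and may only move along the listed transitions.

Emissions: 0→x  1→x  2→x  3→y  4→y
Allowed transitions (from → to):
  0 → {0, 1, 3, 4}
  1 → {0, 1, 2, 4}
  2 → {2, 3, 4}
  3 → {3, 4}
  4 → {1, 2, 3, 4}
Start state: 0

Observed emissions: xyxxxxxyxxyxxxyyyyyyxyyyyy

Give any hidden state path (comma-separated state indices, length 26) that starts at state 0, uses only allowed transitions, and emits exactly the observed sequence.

0,4,1,0,0,1,0,4,1,0,4,1,0,0,3,3,4,4,3,4,1,4,3,3,3,4

  t0 'x' -> {0,1,2}, take 0 (start)
  t1 'y' -> {3,4}, take 4 (0->4 ok)
  t2 'x' -> {0,1,2}, take 1 (4->1 ok)
  t3 'x' -> {0,1,2}, take 0 (1->0 ok)
  t4 'x' -> {0,1,2}, take 0 (0->0 ok)
  t5 'x' -> {0,1,2}, take 1 (0->1 ok)
  t6 'x' -> {0,1,2}, take 0 (1->0 ok)
  t7 'y' -> {3,4}, take 4 (0->4 ok)
  t8 'x' -> {0,1,2}, take 1 (4->1 ok)
  t9 'x' -> {0,1,2}, take 0 (1->0 ok)
  t10 'y' -> {3,4}, take 4 (0->4 ok)
  t11 'x' -> {0,1,2}, take 1 (4->1 ok)
  t12 'x' -> {0,1,2}, take 0 (1->0 ok)
  t13 'x' -> {0,1,2}, take 0 (0->0 ok)
  t14 'y' -> {3,4}, take 3 (0->3 ok)
  t15 'y' -> {3,4}, take 3 (3->3 ok)
  t16 'y' -> {3,4}, take 4 (3->4 ok)
  t17 'y' -> {3,4}, take 4 (4->4 ok)
  t18 'y' -> {3,4}, take 3 (4->3 ok)
  t19 'y' -> {3,4}, take 4 (3->4 ok)
  t20 'x' -> {0,1,2}, take 1 (4->1 ok)
  t21 'y' -> {3,4}, take 4 (1->4 ok)
  t22 'y' -> {3,4}, take 3 (4->3 ok)
  t23 'y' -> {3,4}, take 3 (3->3 ok)
  t24 'y' -> {3,4}, take 3 (3->3 ok)
  t25 'y' -> {3,4}, take 4 (3->4 ok)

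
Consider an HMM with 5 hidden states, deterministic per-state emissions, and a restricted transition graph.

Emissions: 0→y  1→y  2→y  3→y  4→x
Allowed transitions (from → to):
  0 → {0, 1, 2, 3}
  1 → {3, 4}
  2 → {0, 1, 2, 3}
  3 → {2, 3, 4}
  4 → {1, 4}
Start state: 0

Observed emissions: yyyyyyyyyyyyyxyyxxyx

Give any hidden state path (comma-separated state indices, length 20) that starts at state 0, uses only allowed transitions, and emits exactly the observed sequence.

0,3,3,2,1,3,3,2,2,0,0,3,3,4,1,3,4,4,1,4

  0: obs=y cand={0,1,2,3} pick 0 [start]
  1: obs=y cand={0,1,2,3} pick 3 [0->3 ok]
  2: obs=y cand={0,1,2,3} pick 3 [3->3 ok]
  3: obs=y cand={0,1,2,3} pick 2 [3->2 ok]
  4: obs=y cand={0,1,2,3} pick 1 [2->1 ok]
  5: obs=y cand={0,1,2,3} pick 3 [1->3 ok]
  6: obs=y cand={0,1,2,3} pick 3 [3->3 ok]
  7: obs=y cand={0,1,2,3} pick 2 [3->2 ok]
  8: obs=y cand={0,1,2,3} pick 2 [2->2 ok]
  9: obs=y cand={0,1,2,3} pick 0 [2->0 ok]
  10: obs=y cand={0,1,2,3} pick 0 [0->0 ok]
  11: obs=y cand={0,1,2,3} pick 3 [0->3 ok]
  12: obs=y cand={0,1,2,3} pick 3 [3->3 ok]
  13: obs=x cand={4} pick 4 [3->4 ok]
  14: obs=y cand={0,1,2,3} pick 1 [4->1 ok]
  15: obs=y cand={0,1,2,3} pick 3 [1->3 ok]
  16: obs=x cand={4} pick 4 [3->4 ok]
  17: obs=x cand={4} pick 4 [4->4 ok]
  18: obs=y cand={0,1,2,3} pick 1 [4->1 ok]
  19: obs=x cand={4} pick 4 [1->4 ok]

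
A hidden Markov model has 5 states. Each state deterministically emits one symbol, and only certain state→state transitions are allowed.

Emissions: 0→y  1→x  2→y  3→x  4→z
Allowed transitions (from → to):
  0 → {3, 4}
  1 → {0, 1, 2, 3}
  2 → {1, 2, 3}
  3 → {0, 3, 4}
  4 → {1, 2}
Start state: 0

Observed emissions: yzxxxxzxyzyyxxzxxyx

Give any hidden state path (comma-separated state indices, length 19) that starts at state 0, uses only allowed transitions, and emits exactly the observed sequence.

  0: obs=y cand={0,2} pick 0 [start]
  1: obs=z cand={4} pick 4 [0->4 ok]
  2: obs=x cand={1,3} pick 1 [4->1 ok]
  3: obs=x cand={1,3} pick 3 [1->3 ok]
  4: obs=x cand={1,3} pick 3 [3->3 ok]
  5: obs=x cand={1,3} pick 3 [3->3 ok]
  6: obs=z cand={4} pick 4 [3->4 ok]
  7: obs=x cand={1,3} pick 1 [4->1 ok]
  8: obs=y cand={0,2} pick 0 [1->0 ok]
  9: obs=z cand={4} pick 4 [0->4 ok]
  10: obs=y cand={0,2} pick 2 [4->2 ok]
  11: obs=y cand={0,2} pick 2 [2->2 ok]
  12: obs=x cand={1,3} pick 1 [2->1 ok]
  13: obs=x cand={1,3} pick 3 [1->3 ok]
  14: obs=z cand={4} pick 4 [3->4 ok]
  15: obs=x cand={1,3} pick 1 [4->1 ok]
  16: obs=x cand={1,3} pick 1 [1->1 ok]
  17: obs=y cand={0,2} pick 2 [1->2 ok]
  18: obs=x cand={1,3} pick 1 [2->1 ok]

0,4,1,3,3,3,4,1,0,4,2,2,1,3,4,1,1,2,1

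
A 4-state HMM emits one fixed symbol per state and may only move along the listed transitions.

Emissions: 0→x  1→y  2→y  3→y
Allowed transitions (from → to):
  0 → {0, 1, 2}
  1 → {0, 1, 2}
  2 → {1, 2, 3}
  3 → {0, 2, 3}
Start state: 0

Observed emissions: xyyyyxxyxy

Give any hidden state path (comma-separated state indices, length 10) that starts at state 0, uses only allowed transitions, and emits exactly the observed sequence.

0,2,1,2,1,0,0,1,0,2

  [0] x  {0}  => 0  start
  [1] y  {1,2,3}  => 2  0->2 ok
  [2] y  {1,2,3}  => 1  2->1 ok
  [3] y  {1,2,3}  => 2  1->2 ok
  [4] y  {1,2,3}  => 1  2->1 ok
  [5] x  {0}  => 0  1->0 ok
  [6] x  {0}  => 0  0->0 ok
  [7] y  {1,2,3}  => 1  0->1 ok
  [8] x  {0}  => 0  1->0 ok
  [9] y  {1,2,3}  => 2  0->2 ok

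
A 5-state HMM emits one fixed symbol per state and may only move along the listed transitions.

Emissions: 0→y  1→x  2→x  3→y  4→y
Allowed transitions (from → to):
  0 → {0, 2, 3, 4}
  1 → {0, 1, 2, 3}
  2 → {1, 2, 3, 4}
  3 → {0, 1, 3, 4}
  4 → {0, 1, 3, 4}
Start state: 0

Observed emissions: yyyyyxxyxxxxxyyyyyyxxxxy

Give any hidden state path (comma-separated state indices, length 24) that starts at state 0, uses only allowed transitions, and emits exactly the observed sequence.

0,3,3,4,0,2,1,3,1,2,2,1,2,4,3,0,0,3,3,1,2,2,1,0

  0: obs=y cand={0,3,4} pick 0 [start]
  1: obs=y cand={0,3,4} pick 3 [0->3 ok]
  2: obs=y cand={0,3,4} pick 3 [3->3 ok]
  3: obs=y cand={0,3,4} pick 4 [3->4 ok]
  4: obs=y cand={0,3,4} pick 0 [4->0 ok]
  5: obs=x cand={1,2} pick 2 [0->2 ok]
  6: obs=x cand={1,2} pick 1 [2->1 ok]
  7: obs=y cand={0,3,4} pick 3 [1->3 ok]
  8: obs=x cand={1,2} pick 1 [3->1 ok]
  9: obs=x cand={1,2} pick 2 [1->2 ok]
  10: obs=x cand={1,2} pick 2 [2->2 ok]
  11: obs=x cand={1,2} pick 1 [2->1 ok]
  12: obs=x cand={1,2} pick 2 [1->2 ok]
  13: obs=y cand={0,3,4} pick 4 [2->4 ok]
  14: obs=y cand={0,3,4} pick 3 [4->3 ok]
  15: obs=y cand={0,3,4} pick 0 [3->0 ok]
  16: obs=y cand={0,3,4} pick 0 [0->0 ok]
  17: obs=y cand={0,3,4} pick 3 [0->3 ok]
  18: obs=y cand={0,3,4} pick 3 [3->3 ok]
  19: obs=x cand={1,2} pick 1 [3->1 ok]
  20: obs=x cand={1,2} pick 2 [1->2 ok]
  21: obs=x cand={1,2} pick 2 [2->2 ok]
  22: obs=x cand={1,2} pick 1 [2->1 ok]
  23: obs=y cand={0,3,4} pick 0 [1->0 ok]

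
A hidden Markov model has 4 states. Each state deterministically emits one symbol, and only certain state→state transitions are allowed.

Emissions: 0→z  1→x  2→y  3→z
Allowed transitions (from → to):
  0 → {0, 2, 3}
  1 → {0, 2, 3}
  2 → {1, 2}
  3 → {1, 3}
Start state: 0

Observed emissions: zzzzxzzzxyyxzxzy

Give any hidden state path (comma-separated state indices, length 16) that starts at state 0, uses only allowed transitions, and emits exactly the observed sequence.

0,0,0,3,1,0,0,3,1,2,2,1,3,1,0,2

  pos 0: z in {0,3}, choose 0; start
  pos 1: z in {0,3}, choose 0; 0->0 ok
  pos 2: z in {0,3}, choose 0; 0->0 ok
  pos 3: z in {0,3}, choose 3; 0->3 ok
  pos 4: x in {1}, choose 1; 3->1 ok
  pos 5: z in {0,3}, choose 0; 1->0 ok
  pos 6: z in {0,3}, choose 0; 0->0 ok
  pos 7: z in {0,3}, choose 3; 0->3 ok
  pos 8: x in {1}, choose 1; 3->1 ok
  pos 9: y in {2}, choose 2; 1->2 ok
  pos 10: y in {2}, choose 2; 2->2 ok
  pos 11: x in {1}, choose 1; 2->1 ok
  pos 12: z in {0,3}, choose 3; 1->3 ok
  pos 13: x in {1}, choose 1; 3->1 ok
  pos 14: z in {0,3}, choose 0; 1->0 ok
  pos 15: y in {2}, choose 2; 0->2 ok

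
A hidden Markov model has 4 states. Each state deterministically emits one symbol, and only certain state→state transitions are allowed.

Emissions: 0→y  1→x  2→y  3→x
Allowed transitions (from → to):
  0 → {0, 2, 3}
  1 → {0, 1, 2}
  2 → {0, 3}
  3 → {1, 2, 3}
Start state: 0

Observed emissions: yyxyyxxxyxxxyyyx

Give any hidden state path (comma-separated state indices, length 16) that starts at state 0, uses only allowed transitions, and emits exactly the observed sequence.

0,2,3,2,0,3,1,1,0,3,1,1,2,0,0,3

  t0 'y' -> {0,2}, take 0 (start)
  t1 'y' -> {0,2}, take 2 (0->2 ok)
  t2 'x' -> {1,3}, take 3 (2->3 ok)
  t3 'y' -> {0,2}, take 2 (3->2 ok)
  t4 'y' -> {0,2}, take 0 (2->0 ok)
  t5 'x' -> {1,3}, take 3 (0->3 ok)
  t6 'x' -> {1,3}, take 1 (3->1 ok)
  t7 'x' -> {1,3}, take 1 (1->1 ok)
  t8 'y' -> {0,2}, take 0 (1->0 ok)
  t9 'x' -> {1,3}, take 3 (0->3 ok)
  t10 'x' -> {1,3}, take 1 (3->1 ok)
  t11 'x' -> {1,3}, take 1 (1->1 ok)
  t12 'y' -> {0,2}, take 2 (1->2 ok)
  t13 'y' -> {0,2}, take 0 (2->0 ok)
  t14 'y' -> {0,2}, take 0 (0->0 ok)
  t15 'x' -> {1,3}, take 3 (0->3 ok)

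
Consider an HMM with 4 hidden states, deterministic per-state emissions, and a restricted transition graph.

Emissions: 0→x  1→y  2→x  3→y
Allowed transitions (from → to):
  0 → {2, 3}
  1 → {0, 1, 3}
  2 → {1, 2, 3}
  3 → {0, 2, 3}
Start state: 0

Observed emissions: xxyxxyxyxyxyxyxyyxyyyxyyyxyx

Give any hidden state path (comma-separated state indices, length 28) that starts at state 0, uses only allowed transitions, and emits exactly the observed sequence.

  [0] x  {0,2}  => 0  start
  [1] x  {0,2}  => 2  0->2 ok
  [2] y  {1,3}  => 1  2->1 ok
  [3] x  {0,2}  => 0  1->0 ok
  [4] x  {0,2}  => 2  0->2 ok
  [5] y  {1,3}  => 3  2->3 ok
  [6] x  {0,2}  => 2  3->2 ok
  [7] y  {1,3}  => 3  2->3 ok
  [8] x  {0,2}  => 0  3->0 ok
  [9] y  {1,3}  => 3  0->3 ok
  [10] x  {0,2}  => 2  3->2 ok
  [11] y  {1,3}  => 3  2->3 ok
  [12] x  {0,2}  => 2  3->2 ok
  [13] y  {1,3}  => 3  2->3 ok
  [14] x  {0,2}  => 2  3->2 ok
  [15] y  {1,3}  => 1  2->1 ok
  [16] y  {1,3}  => 3  1->3 ok
  [17] x  {0,2}  => 2  3->2 ok
  [18] y  {1,3}  => 1  2->1 ok
  [19] y  {1,3}  => 1  1->1 ok
  [20] y  {1,3}  => 1  1->1 ok
  [21] x  {0,2}  => 0  1->0 ok
  [22] y  {1,3}  => 3  0->3 ok
  [23] y  {1,3}  => 3  3->3 ok
  [24] y  {1,3}  => 3  3->3 ok
  [25] x  {0,2}  => 2  3->2 ok
  [26] y  {1,3}  => 3  2->3 ok
  [27] x  {0,2}  => 2  3->2 ok

0,2,1,0,2,3,2,3,0,3,2,3,2,3,2,1,3,2,1,1,1,0,3,3,3,2,3,2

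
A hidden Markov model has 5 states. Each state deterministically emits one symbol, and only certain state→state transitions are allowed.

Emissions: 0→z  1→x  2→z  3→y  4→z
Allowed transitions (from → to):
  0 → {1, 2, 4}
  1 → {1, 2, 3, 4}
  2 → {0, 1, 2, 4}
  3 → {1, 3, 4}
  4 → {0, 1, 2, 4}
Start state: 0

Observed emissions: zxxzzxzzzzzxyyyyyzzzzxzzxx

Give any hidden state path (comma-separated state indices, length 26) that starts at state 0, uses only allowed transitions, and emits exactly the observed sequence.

  t0 'z' -> {0,2,4}, take 0 (start)
  t1 'x' -> {1}, take 1 (0->1 ok)
  t2 'x' -> {1}, take 1 (1->1 ok)
  t3 'z' -> {0,2,4}, take 2 (1->2 ok)
  t4 'z' -> {0,2,4}, take 0 (2->0 ok)
  t5 'x' -> {1}, take 1 (0->1 ok)
  t6 'z' -> {0,2,4}, take 4 (1->4 ok)
  t7 'z' -> {0,2,4}, take 0 (4->0 ok)
  t8 'z' -> {0,2,4}, take 4 (0->4 ok)
  t9 'z' -> {0,2,4}, take 0 (4->0 ok)
  t10 'z' -> {0,2,4}, take 4 (0->4 ok)
  t11 'x' -> {1}, take 1 (4->1 ok)
  t12 'y' -> {3}, take 3 (1->3 ok)
  t13 'y' -> {3}, take 3 (3->3 ok)
  t14 'y' -> {3}, take 3 (3->3 ok)
  t15 'y' -> {3}, take 3 (3->3 ok)
  t16 'y' -> {3}, take 3 (3->3 ok)
  t17 'z' -> {0,2,4}, take 4 (3->4 ok)
  t18 'z' -> {0,2,4}, take 2 (4->2 ok)
  t19 'z' -> {0,2,4}, take 0 (2->0 ok)
  t20 'z' -> {0,2,4}, take 2 (0->2 ok)
  t21 'x' -> {1}, take 1 (2->1 ok)
  t22 'z' -> {0,2,4}, take 4 (1->4 ok)
  t23 'z' -> {0,2,4}, take 4 (4->4 ok)
  t24 'x' -> {1}, take 1 (4->1 ok)
  t25 'x' -> {1}, take 1 (1->1 ok)

0,1,1,2,0,1,4,0,4,0,4,1,3,3,3,3,3,4,2,0,2,1,4,4,1,1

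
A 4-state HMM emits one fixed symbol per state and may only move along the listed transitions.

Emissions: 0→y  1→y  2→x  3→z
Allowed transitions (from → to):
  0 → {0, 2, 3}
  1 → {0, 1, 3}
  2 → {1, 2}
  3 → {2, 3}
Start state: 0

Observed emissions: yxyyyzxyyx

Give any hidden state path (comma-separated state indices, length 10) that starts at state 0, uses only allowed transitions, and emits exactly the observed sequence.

  t0 'y' -> {0,1}, take 0 (start)
  t1 'x' -> {2}, take 2 (0->2 ok)
  t2 'y' -> {0,1}, take 1 (2->1 ok)
  t3 'y' -> {0,1}, take 1 (1->1 ok)
  t4 'y' -> {0,1}, take 0 (1->0 ok)
  t5 'z' -> {3}, take 3 (0->3 ok)
  t6 'x' -> {2}, take 2 (3->2 ok)
  t7 'y' -> {0,1}, take 1 (2->1 ok)
  t8 'y' -> {0,1}, take 0 (1->0 ok)
  t9 'x' -> {2}, take 2 (0->2 ok)

0,2,1,1,0,3,2,1,0,2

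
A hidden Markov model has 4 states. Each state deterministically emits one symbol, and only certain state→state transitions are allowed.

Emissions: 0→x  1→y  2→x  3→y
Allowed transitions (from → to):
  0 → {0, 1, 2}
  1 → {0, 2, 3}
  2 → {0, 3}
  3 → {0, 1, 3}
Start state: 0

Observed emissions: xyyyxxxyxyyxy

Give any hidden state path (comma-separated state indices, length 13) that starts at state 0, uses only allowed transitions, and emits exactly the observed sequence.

  t0 'x' -> {0,2}, take 0 (start)
  t1 'y' -> {1,3}, take 1 (0->1 ok)
  t2 'y' -> {1,3}, take 3 (1->3 ok)
  t3 'y' -> {1,3}, take 1 (3->1 ok)
  t4 'x' -> {0,2}, take 0 (1->0 ok)
  t5 'x' -> {0,2}, take 0 (0->0 ok)
  t6 'x' -> {0,2}, take 2 (0->2 ok)
  t7 'y' -> {1,3}, take 3 (2->3 ok)
  t8 'x' -> {0,2}, take 0 (3->0 ok)
  t9 'y' -> {1,3}, take 1 (0->1 ok)
  t10 'y' -> {1,3}, take 3 (1->3 ok)
  t11 'x' -> {0,2}, take 0 (3->0 ok)
  t12 'y' -> {1,3}, take 1 (0->1 ok)

0,1,3,1,0,0,2,3,0,1,3,0,1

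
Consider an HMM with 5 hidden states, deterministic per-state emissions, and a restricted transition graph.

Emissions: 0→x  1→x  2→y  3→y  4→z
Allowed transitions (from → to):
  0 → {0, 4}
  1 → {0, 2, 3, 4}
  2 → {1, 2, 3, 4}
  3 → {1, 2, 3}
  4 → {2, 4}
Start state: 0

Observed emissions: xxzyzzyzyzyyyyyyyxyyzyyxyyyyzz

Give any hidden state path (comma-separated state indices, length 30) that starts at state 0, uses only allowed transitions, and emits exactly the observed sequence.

  pos 0: x in {0,1}, choose 0; start
  pos 1: x in {0,1}, choose 0; 0->0 ok
  pos 2: z in {4}, choose 4; 0->4 ok
  pos 3: y in {2,3}, choose 2; 4->2 ok
  pos 4: z in {4}, choose 4; 2->4 ok
  pos 5: z in {4}, choose 4; 4->4 ok
  pos 6: y in {2,3}, choose 2; 4->2 ok
  pos 7: z in {4}, choose 4; 2->4 ok
  pos 8: y in {2,3}, choose 2; 4->2 ok
  pos 9: z in {4}, choose 4; 2->4 ok
  pos 10: y in {2,3}, choose 2; 4->2 ok
  pos 11: y in {2,3}, choose 3; 2->3 ok
  pos 12: y in {2,3}, choose 2; 3->2 ok
  pos 13: y in {2,3}, choose 3; 2->3 ok
  pos 14: y in {2,3}, choose 2; 3->2 ok
  pos 15: y in {2,3}, choose 2; 2->2 ok
  pos 16: y in {2,3}, choose 2; 2->2 ok
  pos 17: x in {0,1}, choose 1; 2->1 ok
  pos 18: y in {2,3}, choose 2; 1->2 ok
  pos 19: y in {2,3}, choose 2; 2->2 ok
  pos 20: z in {4}, choose 4; 2->4 ok
  pos 21: y in {2,3}, choose 2; 4->2 ok
  pos 22: y in {2,3}, choose 2; 2->2 ok
  pos 23: x in {0,1}, choose 1; 2->1 ok
  pos 24: y in {2,3}, choose 3; 1->3 ok
  pos 25: y in {2,3}, choose 3; 3->3 ok
  pos 26: y in {2,3}, choose 2; 3->2 ok
  pos 27: y in {2,3}, choose 2; 2->2 ok
  pos 28: z in {4}, choose 4; 2->4 ok
  pos 29: z in {4}, choose 4; 4->4 ok

0,0,4,2,4,4,2,4,2,4,2,3,2,3,2,2,2,1,2,2,4,2,2,1,3,3,2,2,4,4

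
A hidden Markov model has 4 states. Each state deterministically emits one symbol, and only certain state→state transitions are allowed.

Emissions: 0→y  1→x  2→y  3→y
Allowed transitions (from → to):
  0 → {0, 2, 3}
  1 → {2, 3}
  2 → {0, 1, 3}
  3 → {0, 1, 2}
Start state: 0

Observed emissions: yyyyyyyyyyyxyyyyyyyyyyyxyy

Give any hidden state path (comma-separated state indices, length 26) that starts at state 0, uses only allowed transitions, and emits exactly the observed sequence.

0,0,3,0,0,0,3,2,0,2,3,1,3,0,0,0,2,3,0,2,3,0,3,1,3,0

  pos 0: y in {0,2,3}, choose 0; start
  pos 1: y in {0,2,3}, choose 0; 0->0 ok
  pos 2: y in {0,2,3}, choose 3; 0->3 ok
  pos 3: y in {0,2,3}, choose 0; 3->0 ok
  pos 4: y in {0,2,3}, choose 0; 0->0 ok
  pos 5: y in {0,2,3}, choose 0; 0->0 ok
  pos 6: y in {0,2,3}, choose 3; 0->3 ok
  pos 7: y in {0,2,3}, choose 2; 3->2 ok
  pos 8: y in {0,2,3}, choose 0; 2->0 ok
  pos 9: y in {0,2,3}, choose 2; 0->2 ok
  pos 10: y in {0,2,3}, choose 3; 2->3 ok
  pos 11: x in {1}, choose 1; 3->1 ok
  pos 12: y in {0,2,3}, choose 3; 1->3 ok
  pos 13: y in {0,2,3}, choose 0; 3->0 ok
  pos 14: y in {0,2,3}, choose 0; 0->0 ok
  pos 15: y in {0,2,3}, choose 0; 0->0 ok
  pos 16: y in {0,2,3}, choose 2; 0->2 ok
  pos 17: y in {0,2,3}, choose 3; 2->3 ok
  pos 18: y in {0,2,3}, choose 0; 3->0 ok
  pos 19: y in {0,2,3}, choose 2; 0->2 ok
  pos 20: y in {0,2,3}, choose 3; 2->3 ok
  pos 21: y in {0,2,3}, choose 0; 3->0 ok
  pos 22: y in {0,2,3}, choose 3; 0->3 ok
  pos 23: x in {1}, choose 1; 3->1 ok
  pos 24: y in {0,2,3}, choose 3; 1->3 ok
  pos 25: y in {0,2,3}, choose 0; 3->0 ok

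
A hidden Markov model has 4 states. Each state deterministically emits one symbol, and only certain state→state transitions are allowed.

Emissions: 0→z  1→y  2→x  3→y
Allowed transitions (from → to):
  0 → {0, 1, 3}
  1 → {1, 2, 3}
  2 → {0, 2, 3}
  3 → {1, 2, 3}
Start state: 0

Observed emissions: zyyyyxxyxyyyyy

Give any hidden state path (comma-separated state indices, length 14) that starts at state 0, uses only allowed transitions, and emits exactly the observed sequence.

0,3,3,1,1,2,2,3,2,3,1,1,1,1

  0: obs=z cand={0} pick 0 [start]
  1: obs=y cand={1,3} pick 3 [0->3 ok]
  2: obs=y cand={1,3} pick 3 [3->3 ok]
  3: obs=y cand={1,3} pick 1 [3->1 ok]
  4: obs=y cand={1,3} pick 1 [1->1 ok]
  5: obs=x cand={2} pick 2 [1->2 ok]
  6: obs=x cand={2} pick 2 [2->2 ok]
  7: obs=y cand={1,3} pick 3 [2->3 ok]
  8: obs=x cand={2} pick 2 [3->2 ok]
  9: obs=y cand={1,3} pick 3 [2->3 ok]
  10: obs=y cand={1,3} pick 1 [3->1 ok]
  11: obs=y cand={1,3} pick 1 [1->1 ok]
  12: obs=y cand={1,3} pick 1 [1->1 ok]
  13: obs=y cand={1,3} pick 1 [1->1 ok]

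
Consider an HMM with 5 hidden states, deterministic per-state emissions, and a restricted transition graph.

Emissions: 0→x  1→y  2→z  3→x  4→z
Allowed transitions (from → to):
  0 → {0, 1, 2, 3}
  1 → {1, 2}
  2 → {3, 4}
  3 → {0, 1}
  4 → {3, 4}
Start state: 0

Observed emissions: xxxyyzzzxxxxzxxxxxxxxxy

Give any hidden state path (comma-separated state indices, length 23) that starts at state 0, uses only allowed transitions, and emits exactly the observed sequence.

0,3,0,1,1,2,4,4,3,0,0,0,2,3,0,3,0,3,0,3,0,3,1

  t0 'x' -> {0,3}, take 0 (start)
  t1 'x' -> {0,3}, take 3 (0->3 ok)
  t2 'x' -> {0,3}, take 0 (3->0 ok)
  t3 'y' -> {1}, take 1 (0->1 ok)
  t4 'y' -> {1}, take 1 (1->1 ok)
  t5 'z' -> {2,4}, take 2 (1->2 ok)
  t6 'z' -> {2,4}, take 4 (2->4 ok)
  t7 'z' -> {2,4}, take 4 (4->4 ok)
  t8 'x' -> {0,3}, take 3 (4->3 ok)
  t9 'x' -> {0,3}, take 0 (3->0 ok)
  t10 'x' -> {0,3}, take 0 (0->0 ok)
  t11 'x' -> {0,3}, take 0 (0->0 ok)
  t12 'z' -> {2,4}, take 2 (0->2 ok)
  t13 'x' -> {0,3}, take 3 (2->3 ok)
  t14 'x' -> {0,3}, take 0 (3->0 ok)
  t15 'x' -> {0,3}, take 3 (0->3 ok)
  t16 'x' -> {0,3}, take 0 (3->0 ok)
  t17 'x' -> {0,3}, take 3 (0->3 ok)
  t18 'x' -> {0,3}, take 0 (3->0 ok)
  t19 'x' -> {0,3}, take 3 (0->3 ok)
  t20 'x' -> {0,3}, take 0 (3->0 ok)
  t21 'x' -> {0,3}, take 3 (0->3 ok)
  t22 'y' -> {1}, take 1 (3->1 ok)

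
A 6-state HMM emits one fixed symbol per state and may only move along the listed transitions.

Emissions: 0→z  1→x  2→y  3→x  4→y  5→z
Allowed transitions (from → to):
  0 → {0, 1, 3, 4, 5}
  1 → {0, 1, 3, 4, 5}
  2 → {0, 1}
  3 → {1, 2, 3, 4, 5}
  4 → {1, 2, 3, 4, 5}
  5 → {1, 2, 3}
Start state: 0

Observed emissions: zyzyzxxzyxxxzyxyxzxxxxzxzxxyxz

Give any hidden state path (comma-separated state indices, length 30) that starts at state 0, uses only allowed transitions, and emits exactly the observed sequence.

0,4,5,2,0,1,1,0,4,1,1,1,5,2,1,4,1,5,3,1,1,1,0,1,0,1,3,4,3,5

  0: obs=z cand={0,5} pick 0 [start]
  1: obs=y cand={2,4} pick 4 [0->4 ok]
  2: obs=z cand={0,5} pick 5 [4->5 ok]
  3: obs=y cand={2,4} pick 2 [5->2 ok]
  4: obs=z cand={0,5} pick 0 [2->0 ok]
  5: obs=x cand={1,3} pick 1 [0->1 ok]
  6: obs=x cand={1,3} pick 1 [1->1 ok]
  7: obs=z cand={0,5} pick 0 [1->0 ok]
  8: obs=y cand={2,4} pick 4 [0->4 ok]
  9: obs=x cand={1,3} pick 1 [4->1 ok]
  10: obs=x cand={1,3} pick 1 [1->1 ok]
  11: obs=x cand={1,3} pick 1 [1->1 ok]
  12: obs=z cand={0,5} pick 5 [1->5 ok]
  13: obs=y cand={2,4} pick 2 [5->2 ok]
  14: obs=x cand={1,3} pick 1 [2->1 ok]
  15: obs=y cand={2,4} pick 4 [1->4 ok]
  16: obs=x cand={1,3} pick 1 [4->1 ok]
  17: obs=z cand={0,5} pick 5 [1->5 ok]
  18: obs=x cand={1,3} pick 3 [5->3 ok]
  19: obs=x cand={1,3} pick 1 [3->1 ok]
  20: obs=x cand={1,3} pick 1 [1->1 ok]
  21: obs=x cand={1,3} pick 1 [1->1 ok]
  22: obs=z cand={0,5} pick 0 [1->0 ok]
  23: obs=x cand={1,3} pick 1 [0->1 ok]
  24: obs=z cand={0,5} pick 0 [1->0 ok]
  25: obs=x cand={1,3} pick 1 [0->1 ok]
  26: obs=x cand={1,3} pick 3 [1->3 ok]
  27: obs=y cand={2,4} pick 4 [3->4 ok]
  28: obs=x cand={1,3} pick 3 [4->3 ok]
  29: obs=z cand={0,5} pick 5 [3->5 ok]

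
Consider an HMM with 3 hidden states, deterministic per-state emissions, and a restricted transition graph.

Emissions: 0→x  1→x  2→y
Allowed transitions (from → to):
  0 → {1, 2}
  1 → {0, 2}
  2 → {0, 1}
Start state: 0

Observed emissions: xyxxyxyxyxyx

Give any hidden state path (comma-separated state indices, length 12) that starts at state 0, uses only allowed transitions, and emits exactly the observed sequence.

  t0 'x' -> {0,1}, take 0 (start)
  t1 'y' -> {2}, take 2 (0->2 ok)
  t2 'x' -> {0,1}, take 0 (2->0 ok)
  t3 'x' -> {0,1}, take 1 (0->1 ok)
  t4 'y' -> {2}, take 2 (1->2 ok)
  t5 'x' -> {0,1}, take 0 (2->0 ok)
  t6 'y' -> {2}, take 2 (0->2 ok)
  t7 'x' -> {0,1}, take 1 (2->1 ok)
  t8 'y' -> {2}, take 2 (1->2 ok)
  t9 'x' -> {0,1}, take 0 (2->0 ok)
  t10 'y' -> {2}, take 2 (0->2 ok)
  t11 'x' -> {0,1}, take 0 (2->0 ok)

0,2,0,1,2,0,2,1,2,0,2,0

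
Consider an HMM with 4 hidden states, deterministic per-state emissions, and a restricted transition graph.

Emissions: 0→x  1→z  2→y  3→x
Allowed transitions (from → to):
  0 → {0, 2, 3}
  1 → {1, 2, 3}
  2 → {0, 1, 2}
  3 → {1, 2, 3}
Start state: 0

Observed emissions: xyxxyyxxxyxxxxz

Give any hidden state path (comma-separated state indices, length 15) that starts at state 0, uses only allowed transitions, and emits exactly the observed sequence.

0,2,0,3,2,2,0,0,3,2,0,0,0,3,1

  0: obs=x cand={0,3} pick 0 [start]
  1: obs=y cand={2} pick 2 [0->2 ok]
  2: obs=x cand={0,3} pick 0 [2->0 ok]
  3: obs=x cand={0,3} pick 3 [0->3 ok]
  4: obs=y cand={2} pick 2 [3->2 ok]
  5: obs=y cand={2} pick 2 [2->2 ok]
  6: obs=x cand={0,3} pick 0 [2->0 ok]
  7: obs=x cand={0,3} pick 0 [0->0 ok]
  8: obs=x cand={0,3} pick 3 [0->3 ok]
  9: obs=y cand={2} pick 2 [3->2 ok]
  10: obs=x cand={0,3} pick 0 [2->0 ok]
  11: obs=x cand={0,3} pick 0 [0->0 ok]
  12: obs=x cand={0,3} pick 0 [0->0 ok]
  13: obs=x cand={0,3} pick 3 [0->3 ok]
  14: obs=z cand={1} pick 1 [3->1 ok]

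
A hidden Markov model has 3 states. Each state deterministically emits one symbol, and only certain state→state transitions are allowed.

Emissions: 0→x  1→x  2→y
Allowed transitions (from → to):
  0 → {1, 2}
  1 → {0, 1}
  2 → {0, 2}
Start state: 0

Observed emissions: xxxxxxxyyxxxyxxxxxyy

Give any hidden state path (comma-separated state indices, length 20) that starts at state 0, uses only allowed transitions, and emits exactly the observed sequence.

0,1,0,1,0,1,0,2,2,0,1,0,2,0,1,0,1,0,2,2

  t0 'x' -> {0,1}, take 0 (start)
  t1 'x' -> {0,1}, take 1 (0->1 ok)
  t2 'x' -> {0,1}, take 0 (1->0 ok)
  t3 'x' -> {0,1}, take 1 (0->1 ok)
  t4 'x' -> {0,1}, take 0 (1->0 ok)
  t5 'x' -> {0,1}, take 1 (0->1 ok)
  t6 'x' -> {0,1}, take 0 (1->0 ok)
  t7 'y' -> {2}, take 2 (0->2 ok)
  t8 'y' -> {2}, take 2 (2->2 ok)
  t9 'x' -> {0,1}, take 0 (2->0 ok)
  t10 'x' -> {0,1}, take 1 (0->1 ok)
  t11 'x' -> {0,1}, take 0 (1->0 ok)
  t12 'y' -> {2}, take 2 (0->2 ok)
  t13 'x' -> {0,1}, take 0 (2->0 ok)
  t14 'x' -> {0,1}, take 1 (0->1 ok)
  t15 'x' -> {0,1}, take 0 (1->0 ok)
  t16 'x' -> {0,1}, take 1 (0->1 ok)
  t17 'x' -> {0,1}, take 0 (1->0 ok)
  t18 'y' -> {2}, take 2 (0->2 ok)
  t19 'y' -> {2}, take 2 (2->2 ok)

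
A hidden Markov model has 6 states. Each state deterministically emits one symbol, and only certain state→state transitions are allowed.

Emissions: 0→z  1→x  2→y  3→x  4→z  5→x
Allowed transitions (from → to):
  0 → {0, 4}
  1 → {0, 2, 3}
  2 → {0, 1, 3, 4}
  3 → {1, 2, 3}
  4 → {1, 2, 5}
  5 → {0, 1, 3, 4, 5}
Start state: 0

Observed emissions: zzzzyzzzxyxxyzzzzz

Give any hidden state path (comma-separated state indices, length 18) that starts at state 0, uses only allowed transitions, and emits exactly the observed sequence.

  pos 0: z in {0,4}, choose 0; start
  pos 1: z in {0,4}, choose 0; 0->0 ok
  pos 2: z in {0,4}, choose 0; 0->0 ok
  pos 3: z in {0,4}, choose 4; 0->4 ok
  pos 4: y in {2}, choose 2; 4->2 ok
  pos 5: z in {0,4}, choose 0; 2->0 ok
  pos 6: z in {0,4}, choose 0; 0->0 ok
  pos 7: z in {0,4}, choose 4; 0->4 ok
  pos 8: x in {1,3,5}, choose 1; 4->1 ok
  pos 9: y in {2}, choose 2; 1->2 ok
  pos 10: x in {1,3,5}, choose 3; 2->3 ok
  pos 11: x in {1,3,5}, choose 3; 3->3 ok
  pos 12: y in {2}, choose 2; 3->2 ok
  pos 13: z in {0,4}, choose 0; 2->0 ok
  pos 14: z in {0,4}, choose 0; 0->0 ok
  pos 15: z in {0,4}, choose 0; 0->0 ok
  pos 16: z in {0,4}, choose 0; 0->0 ok
  pos 17: z in {0,4}, choose 4; 0->4 ok

0,0,0,4,2,0,0,4,1,2,3,3,2,0,0,0,0,4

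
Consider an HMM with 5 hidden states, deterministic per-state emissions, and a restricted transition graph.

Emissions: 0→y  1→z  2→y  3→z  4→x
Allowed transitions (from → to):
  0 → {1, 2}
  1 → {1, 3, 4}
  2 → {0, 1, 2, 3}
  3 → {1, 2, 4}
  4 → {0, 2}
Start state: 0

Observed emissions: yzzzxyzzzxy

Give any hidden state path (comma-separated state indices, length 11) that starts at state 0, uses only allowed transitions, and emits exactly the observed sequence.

  t0 'y' -> {0,2}, take 0 (start)
  t1 'z' -> {1,3}, take 1 (0->1 ok)
  t2 'z' -> {1,3}, take 3 (1->3 ok)
  t3 'z' -> {1,3}, take 1 (3->1 ok)
  t4 'x' -> {4}, take 4 (1->4 ok)
  t5 'y' -> {0,2}, take 0 (4->0 ok)
  t6 'z' -> {1,3}, take 1 (0->1 ok)
  t7 'z' -> {1,3}, take 1 (1->1 ok)
  t8 'z' -> {1,3}, take 3 (1->3 ok)
  t9 'x' -> {4}, take 4 (3->4 ok)
  t10 'y' -> {0,2}, take 0 (4->0 ok)

0,1,3,1,4,0,1,1,3,4,0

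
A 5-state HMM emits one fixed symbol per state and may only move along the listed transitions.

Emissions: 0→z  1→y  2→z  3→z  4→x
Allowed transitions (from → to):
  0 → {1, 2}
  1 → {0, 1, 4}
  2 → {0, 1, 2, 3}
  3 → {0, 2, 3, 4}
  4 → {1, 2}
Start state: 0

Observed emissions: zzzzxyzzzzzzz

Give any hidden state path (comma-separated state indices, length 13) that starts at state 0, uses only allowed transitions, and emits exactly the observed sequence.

0,2,2,3,4,1,0,2,3,2,2,3,3

  0: obs=z cand={0,2,3} pick 0 [start]
  1: obs=z cand={0,2,3} pick 2 [0->2 ok]
  2: obs=z cand={0,2,3} pick 2 [2->2 ok]
  3: obs=z cand={0,2,3} pick 3 [2->3 ok]
  4: obs=x cand={4} pick 4 [3->4 ok]
  5: obs=y cand={1} pick 1 [4->1 ok]
  6: obs=z cand={0,2,3} pick 0 [1->0 ok]
  7: obs=z cand={0,2,3} pick 2 [0->2 ok]
  8: obs=z cand={0,2,3} pick 3 [2->3 ok]
  9: obs=z cand={0,2,3} pick 2 [3->2 ok]
  10: obs=z cand={0,2,3} pick 2 [2->2 ok]
  11: obs=z cand={0,2,3} pick 3 [2->3 ok]
  12: obs=z cand={0,2,3} pick 3 [3->3 ok]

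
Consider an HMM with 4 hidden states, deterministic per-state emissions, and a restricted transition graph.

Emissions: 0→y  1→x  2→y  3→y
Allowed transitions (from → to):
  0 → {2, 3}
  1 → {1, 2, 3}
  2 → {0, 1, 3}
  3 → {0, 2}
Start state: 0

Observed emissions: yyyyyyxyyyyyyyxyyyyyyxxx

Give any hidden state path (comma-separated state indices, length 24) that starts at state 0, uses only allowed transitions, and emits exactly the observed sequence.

0,3,0,2,0,2,1,3,0,2,3,0,3,2,1,2,0,3,2,0,2,1,1,1

  0: obs=y cand={0,2,3} pick 0 [start]
  1: obs=y cand={0,2,3} pick 3 [0->3 ok]
  2: obs=y cand={0,2,3} pick 0 [3->0 ok]
  3: obs=y cand={0,2,3} pick 2 [0->2 ok]
  4: obs=y cand={0,2,3} pick 0 [2->0 ok]
  5: obs=y cand={0,2,3} pick 2 [0->2 ok]
  6: obs=x cand={1} pick 1 [2->1 ok]
  7: obs=y cand={0,2,3} pick 3 [1->3 ok]
  8: obs=y cand={0,2,3} pick 0 [3->0 ok]
  9: obs=y cand={0,2,3} pick 2 [0->2 ok]
  10: obs=y cand={0,2,3} pick 3 [2->3 ok]
  11: obs=y cand={0,2,3} pick 0 [3->0 ok]
  12: obs=y cand={0,2,3} pick 3 [0->3 ok]
  13: obs=y cand={0,2,3} pick 2 [3->2 ok]
  14: obs=x cand={1} pick 1 [2->1 ok]
  15: obs=y cand={0,2,3} pick 2 [1->2 ok]
  16: obs=y cand={0,2,3} pick 0 [2->0 ok]
  17: obs=y cand={0,2,3} pick 3 [0->3 ok]
  18: obs=y cand={0,2,3} pick 2 [3->2 ok]
  19: obs=y cand={0,2,3} pick 0 [2->0 ok]
  20: obs=y cand={0,2,3} pick 2 [0->2 ok]
  21: obs=x cand={1} pick 1 [2->1 ok]
  22: obs=x cand={1} pick 1 [1->1 ok]
  23: obs=x cand={1} pick 1 [1->1 ok]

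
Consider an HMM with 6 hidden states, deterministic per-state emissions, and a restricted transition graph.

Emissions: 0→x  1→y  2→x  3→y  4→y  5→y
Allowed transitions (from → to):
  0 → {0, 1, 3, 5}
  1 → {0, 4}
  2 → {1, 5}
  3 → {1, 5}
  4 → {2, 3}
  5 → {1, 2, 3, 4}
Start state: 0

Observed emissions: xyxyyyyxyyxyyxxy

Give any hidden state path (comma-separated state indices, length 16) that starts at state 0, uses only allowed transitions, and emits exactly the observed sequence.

  [0] x  {0,2}  => 0  start
  [1] y  {1,3,4,5}  => 5  0->5 ok
  [2] x  {0,2}  => 2  5->2 ok
  [3] y  {1,3,4,5}  => 1  2->1 ok
  [4] y  {1,3,4,5}  => 4  1->4 ok
  [5] y  {1,3,4,5}  => 3  4->3 ok
  [6] y  {1,3,4,5}  => 5  3->5 ok
  [7] x  {0,2}  => 2  5->2 ok
  [8] y  {1,3,4,5}  => 5  2->5 ok
  [9] y  {1,3,4,5}  => 4  5->4 ok
  [10] x  {0,2}  => 2  4->2 ok
  [11] y  {1,3,4,5}  => 5  2->5 ok
  [12] y  {1,3,4,5}  => 1  5->1 ok
  [13] x  {0,2}  => 0  1->0 ok
  [14] x  {0,2}  => 0  0->0 ok
  [15] y  {1,3,4,5}  => 5  0->5 ok

0,5,2,1,4,3,5,2,5,4,2,5,1,0,0,5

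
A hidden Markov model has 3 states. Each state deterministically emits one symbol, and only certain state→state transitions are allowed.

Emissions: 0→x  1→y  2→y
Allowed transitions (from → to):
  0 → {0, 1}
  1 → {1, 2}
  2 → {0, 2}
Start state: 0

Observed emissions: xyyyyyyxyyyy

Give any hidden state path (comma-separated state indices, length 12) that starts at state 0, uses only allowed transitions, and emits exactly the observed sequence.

  0: obs=x cand={0} pick 0 [start]
  1: obs=y cand={1,2} pick 1 [0->1 ok]
  2: obs=y cand={1,2} pick 1 [1->1 ok]
  3: obs=y cand={1,2} pick 1 [1->1 ok]
  4: obs=y cand={1,2} pick 2 [1->2 ok]
  5: obs=y cand={1,2} pick 2 [2->2 ok]
  6: obs=y cand={1,2} pick 2 [2->2 ok]
  7: obs=x cand={0} pick 0 [2->0 ok]
  8: obs=y cand={1,2} pick 1 [0->1 ok]
  9: obs=y cand={1,2} pick 2 [1->2 ok]
  10: obs=y cand={1,2} pick 2 [2->2 ok]
  11: obs=y cand={1,2} pick 2 [2->2 ok]

0,1,1,1,2,2,2,0,1,2,2,2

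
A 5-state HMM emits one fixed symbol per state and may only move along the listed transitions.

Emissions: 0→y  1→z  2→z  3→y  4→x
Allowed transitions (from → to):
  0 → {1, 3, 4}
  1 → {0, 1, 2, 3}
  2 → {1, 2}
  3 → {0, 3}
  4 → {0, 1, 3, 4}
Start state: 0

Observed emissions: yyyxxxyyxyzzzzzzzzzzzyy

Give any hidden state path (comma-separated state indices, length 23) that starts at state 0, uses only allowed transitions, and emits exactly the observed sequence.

  [0] y  {0,3}  => 0  start
  [1] y  {0,3}  => 3  0->3 ok
  [2] y  {0,3}  => 0  3->0 ok
  [3] x  {4}  => 4  0->4 ok
  [4] x  {4}  => 4  4->4 ok
  [5] x  {4}  => 4  4->4 ok
  [6] y  {0,3}  => 3  4->3 ok
  [7] y  {0,3}  => 0  3->0 ok
  [8] x  {4}  => 4  0->4 ok
  [9] y  {0,3}  => 0  4->0 ok
  [10] z  {1,2}  => 1  0->1 ok
  [11] z  {1,2}  => 1  1->1 ok
  [12] z  {1,2}  => 1  1->1 ok
  [13] z  {1,2}  => 2  1->2 ok
  [14] z  {1,2}  => 2  2->2 ok
  [15] z  {1,2}  => 1  2->1 ok
  [16] z  {1,2}  => 2  1->2 ok
  [17] z  {1,2}  => 1  2->1 ok
  [18] z  {1,2}  => 2  1->2 ok
  [19] z  {1,2}  => 2  2->2 ok
  [20] z  {1,2}  => 1  2->1 ok
  [21] y  {0,3}  => 0  1->0 ok
  [22] y  {0,3}  => 3  0->3 ok

0,3,0,4,4,4,3,0,4,0,1,1,1,2,2,1,2,1,2,2,1,0,3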